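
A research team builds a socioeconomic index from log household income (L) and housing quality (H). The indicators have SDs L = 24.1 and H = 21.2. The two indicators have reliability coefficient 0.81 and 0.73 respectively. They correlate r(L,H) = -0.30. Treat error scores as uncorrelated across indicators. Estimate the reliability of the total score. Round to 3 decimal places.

0.680

Var(L+H) = 24.1² + 21.2² + 2·[24.1·21.2·(-0.30)] = 1030.25 − 306.552 = 723.698.
Under uncorrelated errors the observed covariances equal the true-score covariances, so only the own-variance terms attenuate.
True-score variance = [24.1²·0.81 + 21.2²·0.73] − 306.552 = 798.547 − 306.552 = 491.995.
Reliability = 491.995 / 723.698 = 0.680.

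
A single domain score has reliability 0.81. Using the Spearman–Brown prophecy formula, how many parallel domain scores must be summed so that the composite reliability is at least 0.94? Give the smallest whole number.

k ≥ ρ*(1−ρ₁)/(ρ₁(1−ρ*)) = 0.94·0.19 / (0.81·0.06) = 3.675.
Smallest integer k = 4.

4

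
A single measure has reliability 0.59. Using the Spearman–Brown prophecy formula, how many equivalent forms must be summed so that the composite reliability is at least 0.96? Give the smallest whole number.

17

k ≥ ρ*(1−ρ₁)/(ρ₁(1−ρ*)) = 0.96·0.41 / (0.59·0.04) = 16.678.
Smallest integer k = 17.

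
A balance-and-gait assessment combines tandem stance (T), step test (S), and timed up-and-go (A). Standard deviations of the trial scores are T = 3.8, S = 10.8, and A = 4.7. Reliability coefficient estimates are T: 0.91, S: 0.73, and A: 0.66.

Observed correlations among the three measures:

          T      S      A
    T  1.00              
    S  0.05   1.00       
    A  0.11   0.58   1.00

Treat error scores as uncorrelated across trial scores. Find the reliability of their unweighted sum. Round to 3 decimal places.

0.817

Var(T+S+A) = 3.8² + 10.8² + 4.7² + 2·[3.8·10.8·0.05 + 3.8·4.7·0.11 + 10.8·4.7·0.58] = 153.17 + 66.9148 = 220.085.
Because errors are independent across components, Cov(Tᵢ,Tⱼ) = Cov(Xᵢ,Xⱼ); the off-diagonal part of the true-score variance is the same as above.
True-score variance = [3.8²·0.91 + 10.8²·0.73 + 4.7²·0.66] + 66.9148 = 112.867 + 66.9148 = 179.782.
Reliability = 179.782 / 220.085 = 0.817.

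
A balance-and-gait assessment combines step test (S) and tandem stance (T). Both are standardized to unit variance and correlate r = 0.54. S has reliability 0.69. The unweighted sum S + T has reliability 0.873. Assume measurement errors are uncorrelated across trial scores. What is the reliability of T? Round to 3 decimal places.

Var(S+T) = 2 + 2·0.54 = 3.080.
True-score variance = ρ_S + ρ_T + 2·0.54, so 0.873 = (0.69 + ρ_T + 1.08) / 3.080.
ρ_T = 0.873·3.080 − 0.69 − 1.08 = 0.919.

0.919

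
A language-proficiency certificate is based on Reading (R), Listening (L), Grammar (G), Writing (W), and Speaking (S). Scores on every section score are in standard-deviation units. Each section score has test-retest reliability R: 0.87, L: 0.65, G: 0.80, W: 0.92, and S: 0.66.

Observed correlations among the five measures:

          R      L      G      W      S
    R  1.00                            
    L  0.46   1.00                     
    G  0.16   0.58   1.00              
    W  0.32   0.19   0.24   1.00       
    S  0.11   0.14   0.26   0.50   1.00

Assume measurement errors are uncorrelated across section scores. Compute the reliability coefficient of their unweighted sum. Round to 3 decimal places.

0.899

Var(R+L+G+W+S) = 5 + 2·[0.46 + 0.16 + 0.32 + 0.11 + 0.58 + 0.19 + 0.14 + 0.24 + 0.26 + 0.50] = 5 + 5.92 = 10.92.
Because errors are independent across components, Cov(Tᵢ,Tⱼ) = Cov(Xᵢ,Xⱼ); the off-diagonal part of the true-score variance is the same as above.
True-score variance = [0.87 + 0.65 + 0.80 + 0.92 + 0.66] + 5.92 = 3.9 + 5.92 = 9.82.
Reliability = 9.82 / 10.92 = 0.899.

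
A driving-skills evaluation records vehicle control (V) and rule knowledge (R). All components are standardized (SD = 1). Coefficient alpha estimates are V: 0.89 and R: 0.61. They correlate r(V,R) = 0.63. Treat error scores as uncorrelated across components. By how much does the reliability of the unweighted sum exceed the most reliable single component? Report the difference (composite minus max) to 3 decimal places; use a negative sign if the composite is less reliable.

-0.043

Var(sum) = 2 + 1.26 = 3.26; true-score variance = 1.5 + 1.26 = 2.76; composite reliability = 0.8466.
Max component reliability = 0.8900.
Difference = 0.8466 − 0.8900 = -0.043.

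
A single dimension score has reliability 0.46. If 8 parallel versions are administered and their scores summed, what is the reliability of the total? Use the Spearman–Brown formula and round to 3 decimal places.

0.872

ρ_k = kρ / (1 + (k−1)ρ) = 8·0.46 / (1 + 7·0.46) = 3.680 / 4.220 = 0.872.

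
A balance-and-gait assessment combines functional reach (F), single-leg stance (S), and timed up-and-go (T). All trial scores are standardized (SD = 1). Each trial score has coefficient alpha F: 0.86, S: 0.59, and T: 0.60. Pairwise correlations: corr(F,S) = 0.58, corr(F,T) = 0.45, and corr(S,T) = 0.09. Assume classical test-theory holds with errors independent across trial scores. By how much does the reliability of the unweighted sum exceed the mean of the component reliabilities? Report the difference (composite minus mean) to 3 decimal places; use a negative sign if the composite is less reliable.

Var(sum) = 3 + 2.24 = 5.24; true-score variance = 2.05 + 2.24 = 4.29; composite reliability = 0.8187.
Mean component reliability = 0.6833.
Difference = 0.8187 − 0.6833 = 0.135.

0.135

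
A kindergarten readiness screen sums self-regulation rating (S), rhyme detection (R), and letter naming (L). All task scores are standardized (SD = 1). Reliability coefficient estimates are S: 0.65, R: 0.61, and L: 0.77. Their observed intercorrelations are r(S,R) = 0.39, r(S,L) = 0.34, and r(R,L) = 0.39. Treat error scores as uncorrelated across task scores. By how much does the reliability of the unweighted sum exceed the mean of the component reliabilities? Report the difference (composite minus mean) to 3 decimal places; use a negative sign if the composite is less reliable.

0.138

Var(sum) = 3 + 2.24 = 5.24; true-score variance = 2.03 + 2.24 = 4.27; composite reliability = 0.8149.
Mean component reliability = 0.6767.
Difference = 0.8149 − 0.6767 = 0.138.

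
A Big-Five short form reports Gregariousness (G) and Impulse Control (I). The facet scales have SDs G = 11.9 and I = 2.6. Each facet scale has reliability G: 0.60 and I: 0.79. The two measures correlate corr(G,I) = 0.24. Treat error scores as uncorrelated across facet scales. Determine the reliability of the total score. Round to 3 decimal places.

0.644

Var(G+I) = 11.9² + 2.6² + 2·[11.9·2.6·0.24] = 148.37 + 14.8512 = 163.221.
Under uncorrelated errors the observed covariances equal the true-score covariances, so only the own-variance terms attenuate.
True-score variance = [11.9²·0.60 + 2.6²·0.79] + 14.8512 = 90.3064 + 14.8512 = 105.158.
Reliability = 105.158 / 163.221 = 0.644.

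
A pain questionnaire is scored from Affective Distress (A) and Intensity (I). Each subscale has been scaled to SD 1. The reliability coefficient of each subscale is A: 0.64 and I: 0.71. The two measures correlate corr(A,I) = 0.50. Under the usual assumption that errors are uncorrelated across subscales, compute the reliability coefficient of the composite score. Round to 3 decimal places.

0.783

Var(A+I) = 2 + 2·[0.50] = 2 + 1 = 3.
With uncorrelated errors the cross-covariances are all true-score covariance, so they carry over unchanged; only the diagonal terms shrink to ρᵢσᵢ².
True-score variance = [0.64 + 0.71] + 1 = 1.35 + 1 = 2.35.
Reliability = 2.35 / 3 = 0.783.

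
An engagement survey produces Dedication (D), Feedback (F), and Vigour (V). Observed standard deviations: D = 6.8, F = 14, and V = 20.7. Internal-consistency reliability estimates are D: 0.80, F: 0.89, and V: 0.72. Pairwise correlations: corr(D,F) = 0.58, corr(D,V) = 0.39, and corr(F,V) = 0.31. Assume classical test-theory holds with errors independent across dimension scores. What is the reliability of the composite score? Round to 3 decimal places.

Var(D+F+V) = 6.8² + 14² + 20.7² + 2·[6.8·14·0.58 + 6.8·20.7·0.39 + 14·20.7·0.31] = 670.73 + 399.901 = 1070.63.
Under uncorrelated errors the observed covariances equal the true-score covariances, so only the own-variance terms attenuate.
True-score variance = [6.8²·0.80 + 14²·0.89 + 20.7²·0.72] + 399.901 = 519.945 + 399.901 = 919.846.
Reliability = 919.846 / 1070.63 = 0.859.

0.859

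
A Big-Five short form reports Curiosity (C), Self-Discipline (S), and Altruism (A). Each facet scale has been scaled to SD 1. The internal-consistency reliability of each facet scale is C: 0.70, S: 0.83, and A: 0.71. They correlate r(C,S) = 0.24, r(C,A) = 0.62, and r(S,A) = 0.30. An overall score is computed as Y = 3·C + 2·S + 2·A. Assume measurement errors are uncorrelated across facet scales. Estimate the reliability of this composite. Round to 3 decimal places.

Var(Y) = 3² + 2² + 2² + 2·[6·0.24 + 6·0.62 + 4·0.30] = 17 + 12.72 = 29.72.
Under uncorrelated errors the observed covariances equal the true-score covariances, so only the own-variance terms attenuate.
True-score variance = [3²·0.70 + 2²·0.83 + 2²·0.71] + 12.72 = 12.46 + 12.72 = 25.18.
Reliability = 25.18 / 29.72 = 0.847.

0.847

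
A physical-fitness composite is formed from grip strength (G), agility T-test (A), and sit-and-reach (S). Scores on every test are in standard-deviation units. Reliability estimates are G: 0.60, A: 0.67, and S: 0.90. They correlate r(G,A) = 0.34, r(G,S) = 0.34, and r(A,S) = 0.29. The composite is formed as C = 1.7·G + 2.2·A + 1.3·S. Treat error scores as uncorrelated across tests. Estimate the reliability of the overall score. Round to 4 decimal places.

0.8068

Var(C) = 1.7² + 2.2² + 1.3² + 2·[3.74·0.34 + 2.21·0.34 + 2.86·0.29] = 9.42 + 5.7048 = 15.1248.
Because errors are independent across components, Cov(Tᵢ,Tⱼ) = Cov(Xᵢ,Xⱼ); the off-diagonal part of the true-score variance is the same as above.
True-score variance = [1.7²·0.60 + 2.2²·0.67 + 1.3²·0.90] + 5.7048 = 6.4978 + 5.7048 = 12.2026.
Reliability = 12.2026 / 15.1248 = 0.8068.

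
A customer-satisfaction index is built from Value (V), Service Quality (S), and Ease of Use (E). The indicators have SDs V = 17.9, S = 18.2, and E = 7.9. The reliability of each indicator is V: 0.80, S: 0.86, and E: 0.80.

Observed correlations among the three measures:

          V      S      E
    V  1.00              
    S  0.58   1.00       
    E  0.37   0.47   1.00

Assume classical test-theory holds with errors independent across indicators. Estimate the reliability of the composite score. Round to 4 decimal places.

0.9077

Var(V+S+E) = 17.9² + 18.2² + 7.9² + 2·[17.9·18.2·0.58 + 17.9·7.9·0.37 + 18.2·7.9·0.47] = 714.06 + 617.701 = 1331.76.
With uncorrelated errors the cross-covariances are all true-score covariance, so they carry over unchanged; only the diagonal terms shrink to ρᵢσᵢ².
True-score variance = [17.9²·0.80 + 18.2²·0.86 + 7.9²·0.80] + 617.701 = 591.122 + 617.701 = 1208.82.
Reliability = 1208.82 / 1331.76 = 0.9077.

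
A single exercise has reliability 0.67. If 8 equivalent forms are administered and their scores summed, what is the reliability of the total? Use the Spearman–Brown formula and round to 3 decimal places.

0.942

ρ_k = kρ / (1 + (k−1)ρ) = 8·0.67 / (1 + 7·0.67) = 5.360 / 5.690 = 0.942.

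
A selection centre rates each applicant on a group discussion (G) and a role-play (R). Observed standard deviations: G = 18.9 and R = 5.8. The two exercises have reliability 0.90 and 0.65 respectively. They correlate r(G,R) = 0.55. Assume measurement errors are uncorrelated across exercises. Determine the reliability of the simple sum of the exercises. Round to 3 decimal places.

0.907

Var(G+R) = 18.9² + 5.8² + 2·[18.9·5.8·0.55] = 390.85 + 120.582 = 511.432.
Because errors are independent across components, Cov(Tᵢ,Tⱼ) = Cov(Xᵢ,Xⱼ); the off-diagonal part of the true-score variance is the same as above.
True-score variance = [18.9²·0.90 + 5.8²·0.65] + 120.582 = 343.355 + 120.582 = 463.937.
Reliability = 463.937 / 511.432 = 0.907.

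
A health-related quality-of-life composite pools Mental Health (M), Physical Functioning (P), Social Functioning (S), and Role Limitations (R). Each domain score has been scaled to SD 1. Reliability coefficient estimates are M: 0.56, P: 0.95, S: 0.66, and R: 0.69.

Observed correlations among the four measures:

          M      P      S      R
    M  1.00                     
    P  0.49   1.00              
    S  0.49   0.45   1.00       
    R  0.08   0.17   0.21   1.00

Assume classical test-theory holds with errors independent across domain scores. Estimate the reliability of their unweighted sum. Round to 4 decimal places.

0.8535

Var(M+P+S+R) = 4 + 2·[0.49 + 0.49 + 0.08 + 0.45 + 0.17 + 0.21] = 4 + 3.78 = 7.78.
Under uncorrelated errors the observed covariances equal the true-score covariances, so only the own-variance terms attenuate.
True-score variance = [0.56 + 0.95 + 0.66 + 0.69] + 3.78 = 2.86 + 3.78 = 6.64.
Reliability = 6.64 / 7.78 = 0.8535.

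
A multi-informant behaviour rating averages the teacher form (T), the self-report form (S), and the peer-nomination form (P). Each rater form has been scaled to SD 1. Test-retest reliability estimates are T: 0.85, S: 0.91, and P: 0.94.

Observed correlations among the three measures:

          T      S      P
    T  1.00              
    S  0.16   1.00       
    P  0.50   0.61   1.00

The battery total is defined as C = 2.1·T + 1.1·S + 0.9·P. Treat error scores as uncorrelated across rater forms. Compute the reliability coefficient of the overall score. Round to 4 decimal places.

0.9202

Var(C) = 2.1² + 1.1² + 0.9² + 2·[2.31·0.16 + 1.89·0.50 + 0.99·0.61] = 6.43 + 3.837 = 10.267.
Under uncorrelated errors the observed covariances equal the true-score covariances, so only the own-variance terms attenuate.
True-score variance = [2.1²·0.85 + 1.1²·0.91 + 0.9²·0.94] + 3.837 = 5.611 + 3.837 = 9.448.
Reliability = 9.448 / 10.267 = 0.9202.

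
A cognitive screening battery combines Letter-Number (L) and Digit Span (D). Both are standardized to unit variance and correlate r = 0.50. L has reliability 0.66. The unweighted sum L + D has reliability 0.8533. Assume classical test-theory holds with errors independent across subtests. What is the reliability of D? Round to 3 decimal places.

0.900

Var(L+D) = 2 + 2·0.50 = 3.000.
True-score variance = ρ_L + ρ_D + 2·0.50, so 0.8533 = (0.66 + ρ_D + 1.00) / 3.000.
ρ_D = 0.8533·3.000 − 0.66 − 1.00 = 0.900.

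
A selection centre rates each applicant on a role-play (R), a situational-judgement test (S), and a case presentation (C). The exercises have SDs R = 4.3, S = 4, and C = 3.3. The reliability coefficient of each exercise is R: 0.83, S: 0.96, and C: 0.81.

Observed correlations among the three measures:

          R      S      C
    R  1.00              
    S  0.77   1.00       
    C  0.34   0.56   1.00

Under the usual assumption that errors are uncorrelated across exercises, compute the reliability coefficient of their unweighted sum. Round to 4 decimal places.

0.9392

Var(R+S+C) = 4.3² + 4² + 3.3² + 2·[4.3·4·0.77 + 4.3·3.3·0.34 + 4·3.3·0.56] = 45.38 + 50.9212 = 96.3012.
Because errors are independent across components, Cov(Tᵢ,Tⱼ) = Cov(Xᵢ,Xⱼ); the off-diagonal part of the true-score variance is the same as above.
True-score variance = [4.3²·0.83 + 4²·0.96 + 3.3²·0.81] + 50.9212 = 39.5276 + 50.9212 = 90.4488.
Reliability = 90.4488 / 96.3012 = 0.9392.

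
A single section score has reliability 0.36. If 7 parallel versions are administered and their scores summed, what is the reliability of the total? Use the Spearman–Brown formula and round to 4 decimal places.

0.7975

ρ_k = kρ / (1 + (k−1)ρ) = 7·0.36 / (1 + 6·0.36) = 2.520 / 3.160 = 0.7975.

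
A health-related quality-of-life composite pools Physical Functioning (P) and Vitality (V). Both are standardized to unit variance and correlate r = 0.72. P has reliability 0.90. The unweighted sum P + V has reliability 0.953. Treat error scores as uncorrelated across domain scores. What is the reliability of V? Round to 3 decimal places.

0.938

Var(P+V) = 2 + 2·0.72 = 3.440.
True-score variance = ρ_P + ρ_V + 2·0.72, so 0.953 = (0.90 + ρ_V + 1.44) / 3.440.
ρ_V = 0.953·3.440 − 0.90 − 1.44 = 0.938.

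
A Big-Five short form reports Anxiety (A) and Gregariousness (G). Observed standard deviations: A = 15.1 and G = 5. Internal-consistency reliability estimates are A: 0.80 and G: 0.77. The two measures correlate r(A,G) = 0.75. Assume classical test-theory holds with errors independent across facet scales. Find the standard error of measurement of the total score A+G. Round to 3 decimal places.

Var(total) = 253.01 + 113.25 = 366.26.
True-score variance = 201.658 + 113.25 = 314.908, so reliability = 0.8598.
Error variance = 366.26 − 314.908 = 51.352; SEM = √51.352 = 7.166.

7.166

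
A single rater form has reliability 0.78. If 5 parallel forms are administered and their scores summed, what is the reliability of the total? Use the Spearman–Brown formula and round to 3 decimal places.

ρ_k = kρ / (1 + (k−1)ρ) = 5·0.78 / (1 + 4·0.78) = 3.900 / 4.120 = 0.947.

0.947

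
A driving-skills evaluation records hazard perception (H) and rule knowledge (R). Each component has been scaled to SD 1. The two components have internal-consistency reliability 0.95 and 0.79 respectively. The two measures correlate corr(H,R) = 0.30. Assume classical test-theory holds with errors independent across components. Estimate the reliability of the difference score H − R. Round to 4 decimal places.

Var(H−R) = 1 + 1 − 2·0.30 = 2 − 0.6 = 1.4.
With uncorrelated errors the cross-covariances are all true-score covariance, so they carry over unchanged; only the diagonal terms shrink to ρᵢσᵢ².
True-score variance = [0.95 + 0.79] − 0.6 = 1.74 − 0.6 = 1.14.
Reliability = 1.14 / 1.4 = 0.8143.

0.8143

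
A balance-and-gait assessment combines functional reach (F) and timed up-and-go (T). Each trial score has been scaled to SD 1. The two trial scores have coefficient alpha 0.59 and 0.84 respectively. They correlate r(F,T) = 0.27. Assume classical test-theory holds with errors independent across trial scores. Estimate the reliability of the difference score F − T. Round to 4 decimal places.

0.6096

Var(F−T) = 1 + 1 − 2·0.27 = 2 − 0.54 = 1.46.
With uncorrelated errors the cross-covariances are all true-score covariance, so they carry over unchanged; only the diagonal terms shrink to ρᵢσᵢ².
True-score variance = [0.59 + 0.84] − 0.54 = 1.43 − 0.54 = 0.89.
Reliability = 0.89 / 1.46 = 0.6096.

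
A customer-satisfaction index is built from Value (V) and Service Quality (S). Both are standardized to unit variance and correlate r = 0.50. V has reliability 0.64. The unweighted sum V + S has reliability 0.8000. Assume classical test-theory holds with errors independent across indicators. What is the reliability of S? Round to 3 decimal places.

Var(V+S) = 2 + 2·0.50 = 3.000.
True-score variance = ρ_V + ρ_S + 2·0.50, so 0.8000 = (0.64 + ρ_S + 1.00) / 3.000.
ρ_S = 0.8000·3.000 − 0.64 − 1.00 = 0.760.

0.760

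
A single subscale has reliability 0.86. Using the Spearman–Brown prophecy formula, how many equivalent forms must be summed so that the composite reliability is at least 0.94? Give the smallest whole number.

k ≥ ρ*(1−ρ₁)/(ρ₁(1−ρ*)) = 0.94·0.14 / (0.86·0.06) = 2.550.
Smallest integer k = 3.

3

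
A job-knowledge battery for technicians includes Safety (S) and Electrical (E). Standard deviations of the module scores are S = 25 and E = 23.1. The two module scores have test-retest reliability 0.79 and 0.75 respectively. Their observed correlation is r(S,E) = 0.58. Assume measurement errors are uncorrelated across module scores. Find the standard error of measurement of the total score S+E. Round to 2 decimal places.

Var(total) = 1158.61 + 669.9 = 1828.51.
True-score variance = 893.957 + 669.9 = 1563.86, so reliability = 0.8553.
Error variance = 1828.51 − 1563.86 = 264.653; SEM = √264.653 = 16.27.

16.27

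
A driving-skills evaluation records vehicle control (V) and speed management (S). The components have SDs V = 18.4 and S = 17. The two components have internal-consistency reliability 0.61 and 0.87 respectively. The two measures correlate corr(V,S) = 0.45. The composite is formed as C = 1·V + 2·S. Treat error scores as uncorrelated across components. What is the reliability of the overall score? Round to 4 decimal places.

Var(C) = 18.4² + 2²·17² + 2·[2·18.4·17·0.45] = 1494.56 + 563.04 = 2057.6.
With uncorrelated errors the cross-covariances are all true-score covariance, so they carry over unchanged; only the diagonal terms shrink to ρᵢσᵢ².
True-score variance = [18.4²·0.61 + 2²·17²·0.87] + 563.04 = 1212.24 + 563.04 = 1775.28.
Reliability = 1775.28 / 2057.6 = 0.8628.

0.8628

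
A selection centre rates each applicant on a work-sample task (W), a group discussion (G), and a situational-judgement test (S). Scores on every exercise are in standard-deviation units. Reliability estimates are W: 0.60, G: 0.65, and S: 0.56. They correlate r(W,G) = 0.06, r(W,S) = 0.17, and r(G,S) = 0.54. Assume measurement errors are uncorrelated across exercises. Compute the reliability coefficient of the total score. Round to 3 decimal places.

0.738

Var(W+G+S) = 3 + 2·[0.06 + 0.17 + 0.54] = 3 + 1.54 = 4.54.
Under uncorrelated errors the observed covariances equal the true-score covariances, so only the own-variance terms attenuate.
True-score variance = [0.60 + 0.65 + 0.56] + 1.54 = 1.81 + 1.54 = 3.35.
Reliability = 3.35 / 4.54 = 0.738.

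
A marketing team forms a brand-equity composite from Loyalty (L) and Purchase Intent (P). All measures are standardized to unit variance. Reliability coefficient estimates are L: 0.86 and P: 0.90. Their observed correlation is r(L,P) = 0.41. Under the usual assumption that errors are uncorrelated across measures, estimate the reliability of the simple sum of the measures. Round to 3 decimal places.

0.915

Var(L+P) = 2 + 2·[0.41] = 2 + 0.82 = 2.82.
Under uncorrelated errors the observed covariances equal the true-score covariances, so only the own-variance terms attenuate.
True-score variance = [0.86 + 0.90] + 0.82 = 1.76 + 0.82 = 2.58.
Reliability = 2.58 / 2.82 = 0.915.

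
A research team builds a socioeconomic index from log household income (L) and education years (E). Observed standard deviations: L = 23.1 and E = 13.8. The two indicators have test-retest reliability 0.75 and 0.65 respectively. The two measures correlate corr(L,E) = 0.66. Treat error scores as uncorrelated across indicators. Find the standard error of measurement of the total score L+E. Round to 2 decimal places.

Var(total) = 724.05 + 420.79 = 1144.84.
True-score variance = 523.994 + 420.79 = 944.783, so reliability = 0.8253.
Error variance = 1144.84 − 944.783 = 200.057; SEM = √200.057 = 14.14.

14.14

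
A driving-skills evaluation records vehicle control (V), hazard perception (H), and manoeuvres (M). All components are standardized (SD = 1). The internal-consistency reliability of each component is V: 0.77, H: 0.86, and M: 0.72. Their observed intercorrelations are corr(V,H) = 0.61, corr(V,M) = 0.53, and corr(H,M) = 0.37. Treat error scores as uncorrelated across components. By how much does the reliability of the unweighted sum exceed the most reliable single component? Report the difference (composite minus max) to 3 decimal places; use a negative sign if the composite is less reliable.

Var(sum) = 3 + 3.02 = 6.02; true-score variance = 2.35 + 3.02 = 5.37; composite reliability = 0.8920.
Max component reliability = 0.8600.
Difference = 0.8920 − 0.8600 = 0.032.

0.032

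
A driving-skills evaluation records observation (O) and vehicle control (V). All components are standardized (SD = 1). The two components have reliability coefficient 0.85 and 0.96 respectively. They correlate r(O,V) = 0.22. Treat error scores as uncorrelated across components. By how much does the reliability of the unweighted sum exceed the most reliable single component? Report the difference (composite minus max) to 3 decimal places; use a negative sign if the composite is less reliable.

-0.038

Var(sum) = 2 + 0.44 = 2.44; true-score variance = 1.81 + 0.44 = 2.25; composite reliability = 0.9221.
Max component reliability = 0.9600.
Difference = 0.9221 − 0.9600 = -0.038.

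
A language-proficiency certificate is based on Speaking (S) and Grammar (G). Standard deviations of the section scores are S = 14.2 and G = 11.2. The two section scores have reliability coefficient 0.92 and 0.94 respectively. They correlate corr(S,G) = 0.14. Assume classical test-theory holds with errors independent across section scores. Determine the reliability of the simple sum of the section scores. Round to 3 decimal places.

Var(S+G) = 14.2² + 11.2² + 2·[14.2·11.2·0.14] = 327.08 + 44.5312 = 371.611.
Because errors are independent across components, Cov(Tᵢ,Tⱼ) = Cov(Xᵢ,Xⱼ); the off-diagonal part of the true-score variance is the same as above.
True-score variance = [14.2²·0.92 + 11.2²·0.94] + 44.5312 = 303.422 + 44.5312 = 347.954.
Reliability = 347.954 / 371.611 = 0.936.

0.936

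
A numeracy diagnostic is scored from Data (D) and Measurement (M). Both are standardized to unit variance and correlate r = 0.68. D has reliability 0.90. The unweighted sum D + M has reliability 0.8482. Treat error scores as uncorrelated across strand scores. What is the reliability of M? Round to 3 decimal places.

Var(D+M) = 2 + 2·0.68 = 3.360.
True-score variance = ρ_D + ρ_M + 2·0.68, so 0.8482 = (0.90 + ρ_M + 1.36) / 3.360.
ρ_M = 0.8482·3.360 − 0.90 − 1.36 = 0.590.

0.590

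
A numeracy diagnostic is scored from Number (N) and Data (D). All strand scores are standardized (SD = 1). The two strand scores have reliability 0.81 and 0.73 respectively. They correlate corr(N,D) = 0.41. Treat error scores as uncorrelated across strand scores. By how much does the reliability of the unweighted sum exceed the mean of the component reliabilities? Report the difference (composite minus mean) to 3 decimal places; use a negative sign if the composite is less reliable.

Var(sum) = 2 + 0.82 = 2.82; true-score variance = 1.54 + 0.82 = 2.36; composite reliability = 0.8369.
Mean component reliability = 0.7700.
Difference = 0.8369 − 0.7700 = 0.067.

0.067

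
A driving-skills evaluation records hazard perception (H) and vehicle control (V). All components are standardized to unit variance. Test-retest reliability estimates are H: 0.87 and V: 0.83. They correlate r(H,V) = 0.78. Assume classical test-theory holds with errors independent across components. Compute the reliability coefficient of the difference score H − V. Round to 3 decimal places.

0.318

Var(H−V) = 1 + 1 − 2·0.78 = 2 − 1.56 = 0.44.
Under uncorrelated errors the observed covariances equal the true-score covariances, so only the own-variance terms attenuate.
True-score variance = [0.87 + 0.83] − 1.56 = 1.7 − 1.56 = 0.14.
Reliability = 0.14 / 0.44 = 0.318.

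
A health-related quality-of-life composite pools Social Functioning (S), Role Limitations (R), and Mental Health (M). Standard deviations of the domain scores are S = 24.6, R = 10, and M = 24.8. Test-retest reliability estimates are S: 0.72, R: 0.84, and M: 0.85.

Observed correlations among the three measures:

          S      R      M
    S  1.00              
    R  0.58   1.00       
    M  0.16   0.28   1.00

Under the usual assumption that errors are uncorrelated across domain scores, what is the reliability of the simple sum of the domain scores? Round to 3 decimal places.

0.857

Var(S+R+M) = 24.6² + 10² + 24.8² + 2·[24.6·10·0.58 + 24.6·24.8·0.16 + 10·24.8·0.28] = 1320.2 + 619.466 = 1939.67.
With uncorrelated errors the cross-covariances are all true-score covariance, so they carry over unchanged; only the diagonal terms shrink to ρᵢσᵢ².
True-score variance = [24.6²·0.72 + 10²·0.84 + 24.8²·0.85] + 619.466 = 1042.5 + 619.466 = 1661.96.
Reliability = 1661.96 / 1939.67 = 0.857.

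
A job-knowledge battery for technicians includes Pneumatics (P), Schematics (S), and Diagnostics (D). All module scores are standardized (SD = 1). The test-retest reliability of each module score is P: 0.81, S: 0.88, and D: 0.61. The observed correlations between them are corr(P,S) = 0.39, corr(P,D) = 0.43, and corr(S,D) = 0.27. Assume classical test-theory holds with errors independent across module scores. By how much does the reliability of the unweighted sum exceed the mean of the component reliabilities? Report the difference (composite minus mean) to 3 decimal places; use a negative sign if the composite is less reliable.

0.098

Var(sum) = 3 + 2.18 = 5.18; true-score variance = 2.3 + 2.18 = 4.48; composite reliability = 0.8649.
Mean component reliability = 0.7667.
Difference = 0.8649 − 0.7667 = 0.098.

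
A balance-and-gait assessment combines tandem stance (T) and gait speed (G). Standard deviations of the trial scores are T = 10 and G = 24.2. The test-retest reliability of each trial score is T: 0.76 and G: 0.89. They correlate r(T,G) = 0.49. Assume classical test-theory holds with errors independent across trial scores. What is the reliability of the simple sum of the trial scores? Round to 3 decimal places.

0.904

Var(T+G) = 10² + 24.2² + 2·[10·24.2·0.49] = 685.64 + 237.16 = 922.8.
Because errors are independent across components, Cov(Tᵢ,Tⱼ) = Cov(Xᵢ,Xⱼ); the off-diagonal part of the true-score variance is the same as above.
True-score variance = [10²·0.76 + 24.2²·0.89] + 237.16 = 597.22 + 237.16 = 834.38.
Reliability = 834.38 / 922.8 = 0.904.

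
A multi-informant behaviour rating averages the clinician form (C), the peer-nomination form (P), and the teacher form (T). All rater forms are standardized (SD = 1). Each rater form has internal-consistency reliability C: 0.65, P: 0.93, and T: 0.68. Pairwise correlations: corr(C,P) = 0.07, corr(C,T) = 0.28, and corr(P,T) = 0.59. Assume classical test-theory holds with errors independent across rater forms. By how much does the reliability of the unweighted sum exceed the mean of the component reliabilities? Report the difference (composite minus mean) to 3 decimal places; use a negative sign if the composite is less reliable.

Var(sum) = 3 + 1.88 = 4.88; true-score variance = 2.26 + 1.88 = 4.14; composite reliability = 0.8484.
Mean component reliability = 0.7533.
Difference = 0.8484 − 0.7533 = 0.095.

0.095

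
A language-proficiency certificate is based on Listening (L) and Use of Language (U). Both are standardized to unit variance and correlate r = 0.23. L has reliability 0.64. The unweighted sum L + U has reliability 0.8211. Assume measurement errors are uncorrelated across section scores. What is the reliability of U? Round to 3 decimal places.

0.920

Var(L+U) = 2 + 2·0.23 = 2.460.
True-score variance = ρ_L + ρ_U + 2·0.23, so 0.8211 = (0.64 + ρ_U + 0.46) / 2.460.
ρ_U = 0.8211·2.460 − 0.64 − 0.46 = 0.920.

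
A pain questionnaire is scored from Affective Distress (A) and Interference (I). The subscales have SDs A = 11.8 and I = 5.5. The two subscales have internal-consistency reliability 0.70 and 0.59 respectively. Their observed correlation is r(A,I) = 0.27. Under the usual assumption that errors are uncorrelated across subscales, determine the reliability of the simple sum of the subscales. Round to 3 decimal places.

0.735

Var(A+I) = 11.8² + 5.5² + 2·[11.8·5.5·0.27] = 169.49 + 35.046 = 204.536.
Because errors are independent across components, Cov(Tᵢ,Tⱼ) = Cov(Xᵢ,Xⱼ); the off-diagonal part of the true-score variance is the same as above.
True-score variance = [11.8²·0.70 + 5.5²·0.59] + 35.046 = 115.316 + 35.046 = 150.362.
Reliability = 150.362 / 204.536 = 0.735.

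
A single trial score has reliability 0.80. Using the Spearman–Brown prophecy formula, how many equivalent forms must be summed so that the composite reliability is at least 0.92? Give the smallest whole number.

k ≥ ρ*(1−ρ₁)/(ρ₁(1−ρ*)) = 0.92·0.20 / (0.80·0.08) = 2.875.
Smallest integer k = 3.

3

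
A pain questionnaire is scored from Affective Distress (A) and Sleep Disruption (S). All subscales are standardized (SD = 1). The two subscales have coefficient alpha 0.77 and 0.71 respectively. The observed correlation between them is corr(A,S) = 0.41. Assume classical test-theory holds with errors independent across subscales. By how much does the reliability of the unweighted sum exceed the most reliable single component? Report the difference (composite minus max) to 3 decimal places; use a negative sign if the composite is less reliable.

Var(sum) = 2 + 0.82 = 2.82; true-score variance = 1.48 + 0.82 = 2.3; composite reliability = 0.8156.
Max component reliability = 0.7700.
Difference = 0.8156 − 0.7700 = 0.046.

0.046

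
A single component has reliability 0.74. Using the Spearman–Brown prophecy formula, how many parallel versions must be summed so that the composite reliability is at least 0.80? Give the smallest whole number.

k ≥ ρ*(1−ρ₁)/(ρ₁(1−ρ*)) = 0.80·0.26 / (0.74·0.20) = 1.405.
Smallest integer k = 2.

2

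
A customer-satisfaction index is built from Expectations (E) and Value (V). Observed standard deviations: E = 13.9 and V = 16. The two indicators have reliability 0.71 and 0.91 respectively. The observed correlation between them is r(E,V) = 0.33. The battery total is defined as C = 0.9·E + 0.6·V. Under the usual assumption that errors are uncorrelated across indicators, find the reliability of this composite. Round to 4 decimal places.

Var(C) = 0.9²·13.9² + 0.6²·16² + 2·[0.54·13.9·16·0.33] = 248.66 + 79.2634 = 327.923.
Under uncorrelated errors the observed covariances equal the true-score covariances, so only the own-variance terms attenuate.
True-score variance = [0.9²·13.9²·0.71 + 0.6²·16²·0.91] + 79.2634 = 194.981 + 79.2634 = 274.244.
Reliability = 274.244 / 327.923 = 0.8363.

0.8363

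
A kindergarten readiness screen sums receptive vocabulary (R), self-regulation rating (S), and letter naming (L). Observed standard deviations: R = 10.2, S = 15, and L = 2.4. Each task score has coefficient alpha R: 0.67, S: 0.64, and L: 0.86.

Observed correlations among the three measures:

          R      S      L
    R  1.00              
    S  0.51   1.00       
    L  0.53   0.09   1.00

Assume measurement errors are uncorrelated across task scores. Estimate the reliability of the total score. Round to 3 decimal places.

Var(R+S+L) = 10.2² + 15² + 2.4² + 2·[10.2·15·0.51 + 10.2·2.4·0.53 + 15·2.4·0.09] = 334.8 + 188.489 = 523.289.
Because errors are independent across components, Cov(Tᵢ,Tⱼ) = Cov(Xᵢ,Xⱼ); the off-diagonal part of the true-score variance is the same as above.
True-score variance = [10.2²·0.67 + 15²·0.64 + 2.4²·0.86] + 188.489 = 218.66 + 188.489 = 407.149.
Reliability = 407.149 / 523.289 = 0.778.

0.778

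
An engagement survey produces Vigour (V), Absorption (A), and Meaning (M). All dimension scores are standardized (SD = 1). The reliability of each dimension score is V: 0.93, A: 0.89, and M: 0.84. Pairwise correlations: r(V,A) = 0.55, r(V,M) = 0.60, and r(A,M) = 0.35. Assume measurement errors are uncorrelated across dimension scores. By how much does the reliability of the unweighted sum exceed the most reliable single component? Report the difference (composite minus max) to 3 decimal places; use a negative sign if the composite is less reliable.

0.013

Var(sum) = 3 + 3 = 6; true-score variance = 2.66 + 3 = 5.66; composite reliability = 0.9433.
Max component reliability = 0.9300.
Difference = 0.9433 − 0.9300 = 0.013.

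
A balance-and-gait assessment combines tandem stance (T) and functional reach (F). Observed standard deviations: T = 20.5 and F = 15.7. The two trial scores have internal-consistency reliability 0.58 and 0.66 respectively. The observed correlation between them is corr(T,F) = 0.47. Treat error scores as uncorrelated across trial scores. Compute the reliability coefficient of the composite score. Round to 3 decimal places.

0.731

Var(T+F) = 20.5² + 15.7² + 2·[20.5·15.7·0.47] = 666.74 + 302.539 = 969.279.
Because errors are independent across components, Cov(Tᵢ,Tⱼ) = Cov(Xᵢ,Xⱼ); the off-diagonal part of the true-score variance is the same as above.
True-score variance = [20.5²·0.58 + 15.7²·0.66] + 302.539 = 406.428 + 302.539 = 708.967.
Reliability = 708.967 / 969.279 = 0.731.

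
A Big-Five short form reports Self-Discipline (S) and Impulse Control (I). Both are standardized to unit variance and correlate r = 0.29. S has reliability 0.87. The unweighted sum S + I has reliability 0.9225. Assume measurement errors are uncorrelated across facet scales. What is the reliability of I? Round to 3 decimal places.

Var(S+I) = 2 + 2·0.29 = 2.580.
True-score variance = ρ_S + ρ_I + 2·0.29, so 0.9225 = (0.87 + ρ_I + 0.58) / 2.580.
ρ_I = 0.9225·2.580 − 0.87 − 0.58 = 0.930.

0.930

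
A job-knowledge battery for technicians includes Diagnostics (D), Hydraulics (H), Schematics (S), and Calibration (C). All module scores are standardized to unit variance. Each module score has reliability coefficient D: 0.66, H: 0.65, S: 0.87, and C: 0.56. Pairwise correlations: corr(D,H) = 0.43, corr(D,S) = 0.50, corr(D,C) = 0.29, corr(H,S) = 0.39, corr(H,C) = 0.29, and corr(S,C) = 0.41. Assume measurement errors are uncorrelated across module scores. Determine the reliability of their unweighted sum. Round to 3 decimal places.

Var(D+H+S+C) = 4 + 2·[0.43 + 0.50 + 0.29 + 0.39 + 0.29 + 0.41] = 4 + 4.62 = 8.62.
Because errors are independent across components, Cov(Tᵢ,Tⱼ) = Cov(Xᵢ,Xⱼ); the off-diagonal part of the true-score variance is the same as above.
True-score variance = [0.66 + 0.65 + 0.87 + 0.56] + 4.62 = 2.74 + 4.62 = 7.36.
Reliability = 7.36 / 8.62 = 0.854.

0.854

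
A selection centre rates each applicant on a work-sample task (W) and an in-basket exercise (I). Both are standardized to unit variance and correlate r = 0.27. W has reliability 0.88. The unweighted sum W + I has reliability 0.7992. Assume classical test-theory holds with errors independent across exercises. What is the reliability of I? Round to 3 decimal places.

Var(W+I) = 2 + 2·0.27 = 2.540.
True-score variance = ρ_W + ρ_I + 2·0.27, so 0.7992 = (0.88 + ρ_I + 0.54) / 2.540.
ρ_I = 0.7992·2.540 − 0.88 − 0.54 = 0.610.

0.610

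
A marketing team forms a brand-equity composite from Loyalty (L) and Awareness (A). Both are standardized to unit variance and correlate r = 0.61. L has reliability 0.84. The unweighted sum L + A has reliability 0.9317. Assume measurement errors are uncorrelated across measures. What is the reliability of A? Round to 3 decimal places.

Var(L+A) = 2 + 2·0.61 = 3.220.
True-score variance = ρ_L + ρ_A + 2·0.61, so 0.9317 = (0.84 + ρ_A + 1.22) / 3.220.
ρ_A = 0.9317·3.220 − 0.84 − 1.22 = 0.940.

0.940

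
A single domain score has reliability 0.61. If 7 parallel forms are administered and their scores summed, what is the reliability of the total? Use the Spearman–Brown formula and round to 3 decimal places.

ρ_k = kρ / (1 + (k−1)ρ) = 7·0.61 / (1 + 6·0.61) = 4.270 / 4.660 = 0.916.

0.916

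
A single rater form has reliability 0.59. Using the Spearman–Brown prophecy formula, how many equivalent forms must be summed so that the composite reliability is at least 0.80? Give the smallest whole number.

k ≥ ρ*(1−ρ₁)/(ρ₁(1−ρ*)) = 0.80·0.41 / (0.59·0.20) = 2.780.
Smallest integer k = 3.

3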